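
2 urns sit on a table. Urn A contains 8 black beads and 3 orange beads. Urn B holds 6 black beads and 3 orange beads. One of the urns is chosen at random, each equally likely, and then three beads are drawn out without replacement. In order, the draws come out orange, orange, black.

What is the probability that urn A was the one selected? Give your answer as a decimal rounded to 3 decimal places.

0.404

The likelihood of the observed sequence under each hypothesis: P(data | urn A) = (3/11)(2/10)(8/9) = 0.048485; P(data | urn B) = (3/9)(2/8)(6/7) = 0.071429.
Multiplying each by its prior: 1/2 · 0.048485 = 0.024242, 1/2 · 0.071429 = 0.035714; these sum to 0.059957.
By Bayes' rule, P(urn A | data) = (0.024242) / (0.059957) = 0.40433.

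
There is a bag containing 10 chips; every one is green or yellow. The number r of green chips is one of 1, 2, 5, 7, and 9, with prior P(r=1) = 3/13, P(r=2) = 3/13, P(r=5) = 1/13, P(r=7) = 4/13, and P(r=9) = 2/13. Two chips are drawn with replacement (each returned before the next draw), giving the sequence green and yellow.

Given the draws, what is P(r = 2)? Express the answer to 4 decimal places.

For each hypothesis, P(data | H) works out to: P(data | r = 1) = (1/10)(9/10) = 0.09; P(data | r = 2) = (2/10)(8/10) = 0.16; P(data | r = 5) = (5/10)(5/10) = 0.25; P(data | r = 7) = (7/10)(3/10) = 0.21; P(data | r = 9) = (9/10)(1/10) = 0.09.
Multiplying each by its prior: 3/13 · 0.09 = 0.020769, 3/13 · 0.16 = 0.036923, 1/13 · 0.25 = 0.019231, 4/13 · 0.21 = 0.064615, 2/13 · 0.09 = 0.013846; with total 0.15538.
Therefore the posterior P(r = 2 | data) = (0.036923) / (0.15538) = 0.23762.

0.2376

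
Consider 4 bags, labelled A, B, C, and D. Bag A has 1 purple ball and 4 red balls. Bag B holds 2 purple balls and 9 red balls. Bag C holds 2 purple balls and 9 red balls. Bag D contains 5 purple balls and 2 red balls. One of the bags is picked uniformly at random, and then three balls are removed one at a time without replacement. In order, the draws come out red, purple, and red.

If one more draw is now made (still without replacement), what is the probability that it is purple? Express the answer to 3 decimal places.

The likelihood of the observed sequence under each hypothesis: P(data | bag A) = (4/5)(1/4)(3/3) = 0.2; P(data | bag B) = (9/11)(2/10)(8/9) = 0.14545; P(data | bag C) = (9/11)(2/10)(8/9) = 0.14545; P(data | bag D) = (2/7)(5/6)(1/5) = 0.047619.
Weighting by the prior gives 1/4 · 0.2 = 0.05, 1/4 · 0.14545 = 0.036364, 1/4 · 0.14545 = 0.036364, 1/4 · 0.047619 = 0.011905; summing to 0.13463.
Normalising, the posterior is P(bag A | data) = 0.37138, P(bag B | data) = 0.2701, P(bag C | data) = 0.2701, P(bag D | data) = 0.088424.
Averaging over the posterior, P(purple next | data) = (0)(0.37138) + (1/8)(0.2701) + (1/8)(0.2701) + (1)(0.088424) = 0.15595.

0.156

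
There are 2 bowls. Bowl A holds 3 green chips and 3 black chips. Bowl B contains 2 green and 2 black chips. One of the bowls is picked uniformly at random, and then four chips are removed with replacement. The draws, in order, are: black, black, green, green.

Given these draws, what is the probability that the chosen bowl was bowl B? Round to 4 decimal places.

0.5000

For each hypothesis, P(data | H) works out to: P(data | bowl A) = (3/6)(3/6)(3/6)(3/6) = 1/16; P(data | bowl B) = (2/4)(2/4)(2/4)(2/4) = 1/16.
Multiplying each by its prior: 1/2 · 1/16 = 1/32, 1/2 · 1/16 = 1/32; these sum to 1/16.
Therefore the posterior P(bowl B | data) = (1/32) / (1/16) = 1/2.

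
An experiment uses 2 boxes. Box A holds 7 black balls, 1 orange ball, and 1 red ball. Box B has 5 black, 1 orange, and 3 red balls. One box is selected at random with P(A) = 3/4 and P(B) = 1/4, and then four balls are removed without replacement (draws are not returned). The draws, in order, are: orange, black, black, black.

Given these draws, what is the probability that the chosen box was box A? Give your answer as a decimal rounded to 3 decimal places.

Under each hypothesis, the probability of the observed sequence is: P(data | box A) = (1/9)(7/8)(6/7)(5/6) = 0.069444; P(data | box B) = (1/9)(5/8)(4/7)(3/6) = 0.019841.
Multiplying each by its prior: 3/4 · 0.069444 = 0.052083, 1/4 · 0.019841 = 0.0049603; these sum to 0.057044.
By Bayes' rule, P(box A | data) = (0.052083) / (0.057044) = 0.91304.

0.913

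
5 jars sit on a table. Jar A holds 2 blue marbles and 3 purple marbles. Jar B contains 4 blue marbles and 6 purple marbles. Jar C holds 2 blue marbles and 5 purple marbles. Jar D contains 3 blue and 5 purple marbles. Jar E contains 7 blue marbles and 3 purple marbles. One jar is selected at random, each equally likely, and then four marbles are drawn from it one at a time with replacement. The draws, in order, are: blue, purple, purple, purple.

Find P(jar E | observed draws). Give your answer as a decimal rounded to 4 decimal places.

0.0488

Compute the likelihood of the observed sequence for each case: P(data | jar A) = (2/5)(3/5)(3/5)(3/5) = 0.0864; P(data | jar B) = (4/10)(6/10)(6/10)(6/10) = 0.0864; P(data | jar C) = (2/7)(5/7)(5/7)(5/7) = 0.10412; P(data | jar D) = (3/8)(5/8)(5/8)(5/8) = 0.091553; P(data | jar E) = (7/10)(3/10)(3/10)(3/10) = 0.0189.
The prior-weighted likelihoods are 1/5 · 0.0864 = 0.01728, 1/5 · 0.0864 = 0.01728, 1/5 · 0.10412 = 0.020825, 1/5 · 0.091553 = 0.018311, 1/5 · 0.0189 = 0.00378; summing to 0.077475.
Hence P(jar E | data) = (0.00378) / (0.077475) = 0.04879.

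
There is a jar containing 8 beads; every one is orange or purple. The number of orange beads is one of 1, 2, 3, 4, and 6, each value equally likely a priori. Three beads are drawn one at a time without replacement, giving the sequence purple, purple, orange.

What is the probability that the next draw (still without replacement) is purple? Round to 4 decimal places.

The likelihood of the observed sequence under each hypothesis: P(data | r = 1) = (7/8)(6/7)(1/6) = 1/8; P(data | r = 2) = (6/8)(5/7)(2/6) = 5/28; P(data | r = 3) = (5/8)(4/7)(3/6) = 5/28; P(data | r = 4) = (4/8)(3/7)(4/6) = 1/7; P(data | r = 6) = (2/8)(1/7)(6/6) = 1/28.
Weighting by the prior gives 1/5 · 1/8 = 1/40, 1/5 · 5/28 = 1/28, 1/5 · 5/28 = 1/28, 1/5 · 1/7 = 1/35, 1/5 · 1/28 = 1/140; with total 37/280.
The posterior is then P(r = 1 | data) = 7/37, P(r = 2 | data) = 10/37, P(r = 3 | data) = 10/37, P(r = 4 | data) = 8/37, P(r = 6 | data) = 2/37.
Averaging over the posterior, P(purple next | data) = (1)(7/37) + (4/5)(10/37) + (3/5)(10/37) + (2/5)(8/37) + (0)(2/37) = 121/185.

0.6541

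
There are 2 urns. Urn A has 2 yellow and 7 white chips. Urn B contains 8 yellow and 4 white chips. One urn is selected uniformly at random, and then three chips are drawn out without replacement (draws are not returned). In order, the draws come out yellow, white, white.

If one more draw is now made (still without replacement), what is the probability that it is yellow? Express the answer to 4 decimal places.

Compute the likelihood of the observed sequence for each case: P(data | urn A) = (2/9)(7/8)(6/7) = 1/6; P(data | urn B) = (8/12)(4/11)(3/10) = 4/55.
Multiplying each by its prior: 1/2 · 1/6 = 1/12, 1/2 · 4/55 = 2/55; with total 79/660.
Dividing through by the total gives posterior P(urn A | data) = 55/79, P(urn B | data) = 24/79.
The predictive probability is P(yellow next | data) = (1/6)(55/79) + (7/9)(24/79) = 167/474.

0.3523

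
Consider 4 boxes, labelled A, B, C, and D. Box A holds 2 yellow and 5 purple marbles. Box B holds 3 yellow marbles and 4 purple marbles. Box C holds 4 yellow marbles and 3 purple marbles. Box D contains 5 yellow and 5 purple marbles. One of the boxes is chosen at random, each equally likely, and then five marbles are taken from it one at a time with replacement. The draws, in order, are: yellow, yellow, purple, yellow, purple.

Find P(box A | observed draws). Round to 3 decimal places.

0.115

Under each hypothesis, the probability of the observed sequence is: P(data | box A) = (2/7)(2/7)(5/7)(2/7)(5/7) = 0.0119; P(data | box B) = (3/7)(3/7)(4/7)(3/7)(4/7) = 0.025704; P(data | box C) = (4/7)(4/7)(3/7)(4/7)(3/7) = 0.034271; P(data | box D) = (5/10)(5/10)(5/10)(5/10)(5/10) = 0.03125.
The prior-weighted likelihoods are 1/4 · 0.0119 = 0.002975, 1/4 · 0.025704 = 0.0064259, 1/4 · 0.034271 = 0.0085679, 1/4 · 0.03125 = 0.0078125; summing to 0.025781.
By Bayes' rule, P(box A | data) = (0.002975) / (0.025781) = 0.11539.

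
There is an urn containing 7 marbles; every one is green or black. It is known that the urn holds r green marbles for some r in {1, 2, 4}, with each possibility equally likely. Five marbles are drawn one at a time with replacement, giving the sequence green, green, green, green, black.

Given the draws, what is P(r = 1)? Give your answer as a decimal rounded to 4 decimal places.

For each hypothesis, P(data | H) works out to: P(data | r = 1) = (1/7)(1/7)(1/7)(1/7)(6/7) = 0.00035699; P(data | r = 2) = (2/7)(2/7)(2/7)(2/7)(5/7) = 0.0047599; P(data | r = 4) = (4/7)(4/7)(4/7)(4/7)(3/7) = 0.045695.
The prior-weighted likelihoods are 1/3 · 0.00035699 = 0.000119, 1/3 · 0.0047599 = 0.0015866, 1/3 · 0.045695 = 0.015232; with total 0.016937.
By Bayes' rule, P(r = 1 | data) = (0.000119) / (0.016937) = 0.0070258.

0.0070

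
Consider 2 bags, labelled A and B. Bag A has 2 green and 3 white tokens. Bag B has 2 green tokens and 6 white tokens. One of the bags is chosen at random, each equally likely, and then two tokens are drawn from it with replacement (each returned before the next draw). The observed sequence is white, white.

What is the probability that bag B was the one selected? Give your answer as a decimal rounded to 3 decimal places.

0.610

The likelihood of the observed sequence under each hypothesis: P(data | bag A) = (3/5)(3/5) = 9/25; P(data | bag B) = (6/8)(6/8) = 9/16.
Multiplying each by its prior: 1/2 · 9/25 = 9/50, 1/2 · 9/16 = 9/32; summing to 369/800.
Hence P(bag B | data) = (9/32) / (369/800) = 25/41.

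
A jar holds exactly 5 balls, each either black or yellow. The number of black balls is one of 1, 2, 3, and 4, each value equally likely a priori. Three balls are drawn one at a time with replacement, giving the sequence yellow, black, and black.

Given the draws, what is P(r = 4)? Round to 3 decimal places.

0.320

For each hypothesis, P(data | H) works out to: P(data | r = 1) = (4/5)(1/5)(1/5) = 4/125; P(data | r = 2) = (3/5)(2/5)(2/5) = 12/125; P(data | r = 3) = (2/5)(3/5)(3/5) = 18/125; P(data | r = 4) = (1/5)(4/5)(4/5) = 16/125.
The prior-weighted likelihoods are 1/4 · 4/125 = 1/125, 1/4 · 12/125 = 3/125, 1/4 · 18/125 = 9/250, 1/4 · 16/125 = 4/125; these sum to 1/10.
By Bayes' rule, P(r = 4 | data) = (4/125) / (1/10) = 8/25.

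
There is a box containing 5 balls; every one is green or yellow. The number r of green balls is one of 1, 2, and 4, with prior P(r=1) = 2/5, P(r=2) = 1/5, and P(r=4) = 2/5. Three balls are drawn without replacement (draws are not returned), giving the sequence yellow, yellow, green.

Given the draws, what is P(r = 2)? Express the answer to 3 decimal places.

Compute the likelihood of the observed sequence for each case: P(data | r = 1) = (4/5)(3/4)(1/3) = 1/5; P(data | r = 2) = (3/5)(2/4)(2/3) = 1/5; P(data | r = 4) = (1/5)(0/4) = 0.
Weighting by the prior gives 2/5 · 1/5 = 2/25, 1/5 · 1/5 = 1/25, 2/5 · 0 = 0; these sum to 3/25.
Therefore the posterior P(r = 2 | data) = (1/25) / (3/25) = 1/3.

0.333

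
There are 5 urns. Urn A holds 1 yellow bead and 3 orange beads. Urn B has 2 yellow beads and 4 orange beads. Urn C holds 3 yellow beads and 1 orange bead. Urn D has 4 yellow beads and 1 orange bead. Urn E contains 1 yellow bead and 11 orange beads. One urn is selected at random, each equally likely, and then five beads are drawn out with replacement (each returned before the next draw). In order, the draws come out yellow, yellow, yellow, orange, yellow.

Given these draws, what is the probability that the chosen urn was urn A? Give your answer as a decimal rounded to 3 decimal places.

Under each hypothesis, the probability of the observed sequence is: P(data | urn A) = (1/4)(1/4)(1/4)(3/4)(1/4) = 0.0029297; P(data | urn B) = (2/6)(2/6)(2/6)(4/6)(2/6) = 0.0082305; P(data | urn C) = (3/4)(3/4)(3/4)(1/4)(3/4) = 0.079102; P(data | urn D) = (4/5)(4/5)(4/5)(1/5)(4/5) = 0.08192; P(data | urn E) = (1/12)(1/12)(1/12)(11/12)(1/12) = 4.4207e-05.
Multiplying each by its prior: 1/5 · 0.0029297 = 0.00058594, 1/5 · 0.0082305 = 0.0016461, 1/5 · 0.079102 = 0.01582, 1/5 · 0.08192 = 0.016384, 1/5 · 4.4207e-05 = 8.8413e-06; with total 0.034445.
By Bayes' rule, P(urn A | data) = (0.00058594) / (0.034445) = 0.017011.

0.017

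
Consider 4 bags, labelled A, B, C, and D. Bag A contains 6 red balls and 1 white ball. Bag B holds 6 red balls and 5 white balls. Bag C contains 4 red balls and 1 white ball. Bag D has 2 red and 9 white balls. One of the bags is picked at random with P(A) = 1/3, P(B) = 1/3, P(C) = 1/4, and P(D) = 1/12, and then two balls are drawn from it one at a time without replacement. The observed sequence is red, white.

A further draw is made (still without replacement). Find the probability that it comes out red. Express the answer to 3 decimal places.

0.740

Under each hypothesis, the probability of the observed sequence is: P(data | bag A) = (6/7)(1/6) = 0.14286; P(data | bag B) = (6/11)(5/10) = 0.27273; P(data | bag C) = (4/5)(1/4) = 0.2; P(data | bag D) = (2/11)(9/10) = 0.16364.
The prior-weighted likelihoods are 1/3 · 0.14286 = 0.047619, 1/3 · 0.27273 = 0.090909, 1/4 · 0.2 = 0.05, 1/12 · 0.16364 = 0.013636; these sum to 0.20216.
Normalising, the posterior is P(bag A | data) = 0.23555, P(bag B | data) = 0.44968, P(bag C | data) = 0.24732, P(bag D | data) = 0.067452.
So P(red next | data) = Σ P(red next | H) P(H | data) = (1)(0.23555) + (5/9)(0.44968) + (1)(0.24732) + (1/9)(0.067452) = 0.74019.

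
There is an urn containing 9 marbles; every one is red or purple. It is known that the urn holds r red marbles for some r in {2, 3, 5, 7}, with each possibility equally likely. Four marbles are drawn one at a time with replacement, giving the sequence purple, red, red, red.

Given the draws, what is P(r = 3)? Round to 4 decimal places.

Under each hypothesis, the probability of the observed sequence is: P(data | r = 2) = (7/9)(2/9)(2/9)(2/9) = 0.0085353; P(data | r = 3) = (6/9)(3/9)(3/9)(3/9) = 0.024691; P(data | r = 5) = (4/9)(5/9)(5/9)(5/9) = 0.076208; P(data | r = 7) = (2/9)(7/9)(7/9)(7/9) = 0.10456.
Multiplying each by its prior: 1/4 · 0.0085353 = 0.0021338, 1/4 · 0.024691 = 0.0061728, 1/4 · 0.076208 = 0.019052, 1/4 · 0.10456 = 0.026139; with total 0.053498.
By Bayes' rule, P(r = 3 | data) = (0.0061728) / (0.053498) = 0.11538.

0.1154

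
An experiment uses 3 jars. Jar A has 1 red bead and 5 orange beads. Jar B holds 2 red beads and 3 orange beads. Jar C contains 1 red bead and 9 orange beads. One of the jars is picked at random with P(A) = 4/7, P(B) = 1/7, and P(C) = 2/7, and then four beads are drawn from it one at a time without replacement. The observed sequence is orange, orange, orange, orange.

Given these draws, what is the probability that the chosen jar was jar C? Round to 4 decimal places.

The likelihood of the observed sequence under each hypothesis: P(data | jar A) = (5/6)(4/5)(3/4)(2/3) = 1/3; P(data | jar B) = (3/5)(2/4)(1/3)(0/2) = 0; P(data | jar C) = (9/10)(8/9)(7/8)(6/7) = 3/5.
The prior-weighted likelihoods are 4/7 · 1/3 = 4/21, 1/7 · 0 = 0, 2/7 · 3/5 = 6/35; these sum to 38/105.
Therefore the posterior P(jar C | data) = (6/35) / (38/105) = 9/19.

0.4737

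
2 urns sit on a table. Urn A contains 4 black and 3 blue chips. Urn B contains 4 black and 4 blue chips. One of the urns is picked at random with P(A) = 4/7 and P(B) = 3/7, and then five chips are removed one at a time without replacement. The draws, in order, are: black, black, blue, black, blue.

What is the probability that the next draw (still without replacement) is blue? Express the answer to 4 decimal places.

Compute the likelihood of the observed sequence for each case: P(data | urn A) = (4/7)(3/6)(3/5)(2/4)(2/3) = 2/35; P(data | urn B) = (4/8)(3/7)(4/6)(2/5)(3/4) = 3/70.
Weighting by the prior gives 4/7 · 2/35 = 8/245, 3/7 · 3/70 = 9/490; summing to 5/98.
The posterior is then P(urn A | data) = 16/25, P(urn B | data) = 9/25.
The predictive probability is P(blue next | data) = (1/2)(16/25) + (2/3)(9/25) = 14/25.

0.5600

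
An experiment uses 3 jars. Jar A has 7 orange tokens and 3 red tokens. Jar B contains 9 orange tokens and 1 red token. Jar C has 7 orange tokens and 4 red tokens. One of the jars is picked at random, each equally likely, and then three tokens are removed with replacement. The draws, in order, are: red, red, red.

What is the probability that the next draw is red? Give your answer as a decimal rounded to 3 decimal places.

The likelihood of the observed sequence under each hypothesis: P(data | jar A) = (3/10)(3/10)(3/10) = 0.027; P(data | jar B) = (1/10)(1/10)(1/10) = 0.001; P(data | jar C) = (4/11)(4/11)(4/11) = 0.048084.
The prior-weighted likelihoods are 1/3 · 0.027 = 0.009, 1/3 · 0.001 = 0.00033333, 1/3 · 0.048084 = 0.016028; these sum to 0.025361.
Normalising, the posterior is P(jar A | data) = 0.35487, P(jar B | data) = 0.013143, P(jar C | data) = 0.63199.
So P(red next | data) = Σ P(red next | H) P(H | data) = (3/10)(0.35487) + (1/10)(0.013143) + (4/11)(0.63199) = 0.33759.

0.338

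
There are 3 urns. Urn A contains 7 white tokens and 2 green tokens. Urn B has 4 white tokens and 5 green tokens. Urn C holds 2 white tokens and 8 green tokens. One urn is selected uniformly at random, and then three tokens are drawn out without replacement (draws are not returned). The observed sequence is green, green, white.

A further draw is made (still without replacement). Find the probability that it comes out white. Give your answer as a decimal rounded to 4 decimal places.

0.3782

Under each hypothesis, the probability of the observed sequence is: P(data | urn A) = (2/9)(1/8)(7/7) = 0.027778; P(data | urn B) = (5/9)(4/8)(4/7) = 0.15873; P(data | urn C) = (8/10)(7/9)(2/8) = 0.15556.
The prior-weighted likelihoods are 1/3 · 0.027778 = 0.0092593, 1/3 · 0.15873 = 0.05291, 1/3 · 0.15556 = 0.051852; these sum to 0.11402.
Normalising, the posterior is P(urn A | data) = 0.081206, P(urn B | data) = 0.46404, P(urn C | data) = 0.45476.
The predictive probability is P(white next | data) = (1)(0.081206) + (1/2)(0.46404) + (1/7)(0.45476) = 0.37819.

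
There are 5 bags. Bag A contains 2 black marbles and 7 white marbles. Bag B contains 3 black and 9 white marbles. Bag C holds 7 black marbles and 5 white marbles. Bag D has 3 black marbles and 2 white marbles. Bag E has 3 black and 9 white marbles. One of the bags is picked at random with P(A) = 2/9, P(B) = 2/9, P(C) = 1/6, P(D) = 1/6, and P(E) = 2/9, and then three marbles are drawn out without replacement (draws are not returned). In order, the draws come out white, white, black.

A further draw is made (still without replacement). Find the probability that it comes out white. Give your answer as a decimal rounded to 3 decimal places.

For each hypothesis, P(data | H) works out to: P(data | bag A) = (7/9)(6/8)(2/7) = 0.16667; P(data | bag B) = (9/12)(8/11)(3/10) = 0.16364; P(data | bag C) = (5/12)(4/11)(7/10) = 0.10606; P(data | bag D) = (2/5)(1/4)(3/3) = 0.1; P(data | bag E) = (9/12)(8/11)(3/10) = 0.16364.
The prior-weighted likelihoods are 2/9 · 0.16667 = 0.037037, 2/9 · 0.16364 = 0.036364, 1/6 · 0.10606 = 0.017677, 1/6 · 0.1 = 0.016667, 2/9 · 0.16364 = 0.036364; these sum to 0.14411.
Dividing through by the total gives posterior P(bag A | data) = 0.25701, P(bag B | data) = 0.25234, P(bag C | data) = 0.12266, P(bag D | data) = 0.11565, P(bag E | data) = 0.25234.
The predictive probability is P(white next | data) = (5/6)(0.25701) + (7/9)(0.25234) + (1/3)(0.12266) + (0)(0.11565) + (7/9)(0.25234) = 0.64759.

0.648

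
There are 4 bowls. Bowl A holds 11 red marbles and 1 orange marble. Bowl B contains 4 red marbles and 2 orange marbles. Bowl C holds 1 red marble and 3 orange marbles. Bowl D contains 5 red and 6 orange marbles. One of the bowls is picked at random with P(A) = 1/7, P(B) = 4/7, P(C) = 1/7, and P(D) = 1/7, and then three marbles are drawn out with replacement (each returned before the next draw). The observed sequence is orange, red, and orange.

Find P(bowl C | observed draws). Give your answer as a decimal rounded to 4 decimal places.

For each hypothesis, P(data | H) works out to: P(data | bowl A) = (1/12)(11/12)(1/12) = 0.0063657; P(data | bowl B) = (2/6)(4/6)(2/6) = 0.074074; P(data | bowl C) = (3/4)(1/4)(3/4) = 0.14062; P(data | bowl D) = (6/11)(5/11)(6/11) = 0.13524.
The prior-weighted likelihoods are 1/7 · 0.0063657 = 0.00090939, 4/7 · 0.074074 = 0.042328, 1/7 · 0.14062 = 0.020089, 1/7 · 0.13524 = 0.01932; with total 0.082646.
Hence P(bowl C | data) = (0.020089) / (0.082646) = 0.24308.

0.2431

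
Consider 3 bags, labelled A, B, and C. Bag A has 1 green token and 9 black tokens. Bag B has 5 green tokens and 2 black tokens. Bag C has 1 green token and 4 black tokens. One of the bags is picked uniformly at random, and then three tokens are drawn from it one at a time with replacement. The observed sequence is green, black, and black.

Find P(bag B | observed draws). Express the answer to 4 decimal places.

The likelihood of the observed sequence under each hypothesis: P(data | bag A) = (1/10)(9/10)(9/10) = 0.081; P(data | bag B) = (5/7)(2/7)(2/7) = 0.058309; P(data | bag C) = (1/5)(4/5)(4/5) = 0.128.
Multiplying each by its prior: 1/3 · 0.081 = 0.027, 1/3 · 0.058309 = 0.019436, 1/3 · 0.128 = 0.042667; these sum to 0.089103.
Therefore the posterior P(bag B | data) = (0.019436) / (0.089103) = 0.21813.

0.2181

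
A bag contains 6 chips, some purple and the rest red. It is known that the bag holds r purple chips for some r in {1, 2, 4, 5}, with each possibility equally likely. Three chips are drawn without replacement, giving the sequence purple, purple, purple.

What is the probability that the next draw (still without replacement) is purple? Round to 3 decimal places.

For each hypothesis, P(data | H) works out to: P(data | r = 1) = (1/6)(0/5) = 0; P(data | r = 2) = (2/6)(1/5)(0/4) = 0; P(data | r = 4) = (4/6)(3/5)(2/4) = 1/5; P(data | r = 5) = (5/6)(4/5)(3/4) = 1/2.
The prior-weighted likelihoods are 1/4 · 0 = 0, 1/4 · 0 = 0, 1/4 · 1/5 = 1/20, 1/4 · 1/2 = 1/8; summing to 7/40.
Dividing through by the total gives posterior P(r = 1 | data) = 0, P(r = 2 | data) = 0, P(r = 4 | data) = 2/7, P(r = 5 | data) = 5/7.
Averaging over the posterior, P(purple next | data) = (1/3)(2/7) + (2/3)(5/7) = 4/7.

0.571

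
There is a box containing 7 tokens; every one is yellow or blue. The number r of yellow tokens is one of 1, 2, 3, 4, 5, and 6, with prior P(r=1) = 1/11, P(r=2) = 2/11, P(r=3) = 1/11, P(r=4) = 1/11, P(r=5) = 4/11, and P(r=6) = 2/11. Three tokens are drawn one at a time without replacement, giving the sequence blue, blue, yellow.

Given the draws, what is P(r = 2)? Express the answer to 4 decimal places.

0.3810

For each hypothesis, P(data | H) works out to: P(data | r = 1) = (6/7)(5/6)(1/5) = 1/7; P(data | r = 2) = (5/7)(4/6)(2/5) = 4/21; P(data | r = 3) = (4/7)(3/6)(3/5) = 6/35; P(data | r = 4) = (3/7)(2/6)(4/5) = 4/35; P(data | r = 5) = (2/7)(1/6)(5/5) = 1/21; P(data | r = 6) = (1/7)(0/6) = 0.
The prior-weighted likelihoods are 1/11 · 1/7 = 1/77, 2/11 · 4/21 = 8/231, 1/11 · 6/35 = 6/385, 1/11 · 4/35 = 4/385, 4/11 · 1/21 = 4/231, 2/11 · 0 = 0; these sum to 1/11.
So P(r = 2 | data) = (8/231) / (1/11) = 8/21.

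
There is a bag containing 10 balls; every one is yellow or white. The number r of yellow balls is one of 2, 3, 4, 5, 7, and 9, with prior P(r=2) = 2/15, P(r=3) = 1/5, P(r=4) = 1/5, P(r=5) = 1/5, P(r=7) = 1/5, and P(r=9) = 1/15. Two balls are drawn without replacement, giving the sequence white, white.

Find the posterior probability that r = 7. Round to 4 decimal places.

0.0443

For each hypothesis, P(data | H) works out to: P(data | r = 2) = (8/10)(7/9) = 28/45; P(data | r = 3) = (7/10)(6/9) = 7/15; P(data | r = 4) = (6/10)(5/9) = 1/3; P(data | r = 5) = (5/10)(4/9) = 2/9; P(data | r = 7) = (3/10)(2/9) = 1/15; P(data | r = 9) = (1/10)(0/9) = 0.
The prior-weighted likelihoods are 2/15 · 28/45 = 56/675, 1/5 · 7/15 = 7/75, 1/5 · 1/3 = 1/15, 1/5 · 2/9 = 2/45, 1/5 · 1/15 = 1/75, 1/15 · 0 = 0; summing to 203/675.
Therefore the posterior P(r = 7 | data) = (1/75) / (203/675) = 9/203.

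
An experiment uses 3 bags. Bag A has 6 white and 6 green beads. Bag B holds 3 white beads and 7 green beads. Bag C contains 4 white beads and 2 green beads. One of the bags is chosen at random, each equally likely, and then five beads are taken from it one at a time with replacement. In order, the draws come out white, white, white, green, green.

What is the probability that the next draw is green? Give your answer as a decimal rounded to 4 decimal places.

The likelihood of the observed sequence under each hypothesis: P(data | bag A) = (6/12)(6/12)(6/12)(6/12)(6/12) = 0.03125; P(data | bag B) = (3/10)(3/10)(3/10)(7/10)(7/10) = 0.01323; P(data | bag C) = (4/6)(4/6)(4/6)(2/6)(2/6) = 0.032922.
Multiplying each by its prior: 1/3 · 0.03125 = 0.010417, 1/3 · 0.01323 = 0.00441, 1/3 · 0.032922 = 0.010974; summing to 0.025801.
Dividing through by the total gives posterior P(bag A | data) = 0.40374, P(bag B | data) = 0.17093, P(bag C | data) = 0.42534.
Averaging over the posterior, P(green next | data) = (1/2)(0.40374) + (7/10)(0.17093) + (1/3)(0.42534) = 0.4633.

0.4633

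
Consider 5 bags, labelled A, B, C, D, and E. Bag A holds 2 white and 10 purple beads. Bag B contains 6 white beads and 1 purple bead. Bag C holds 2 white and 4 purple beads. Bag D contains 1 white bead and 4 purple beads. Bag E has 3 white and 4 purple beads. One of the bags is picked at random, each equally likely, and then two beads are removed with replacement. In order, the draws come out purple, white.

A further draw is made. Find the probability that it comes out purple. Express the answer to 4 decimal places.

For each hypothesis, P(data | H) works out to: P(data | bag A) = (10/12)(2/12) = 0.13889; P(data | bag B) = (1/7)(6/7) = 0.12245; P(data | bag C) = (4/6)(2/6) = 0.22222; P(data | bag D) = (4/5)(1/5) = 0.16; P(data | bag E) = (4/7)(3/7) = 0.2449.
Multiplying each by its prior: 1/5 · 0.13889 = 0.027778, 1/5 · 0.12245 = 0.02449, 1/5 · 0.22222 = 0.044444, 1/5 · 0.16 = 0.032, 1/5 · 0.2449 = 0.04898; with total 0.17769.
Dividing through by the total gives posterior P(bag A | data) = 0.15633, P(bag B | data) = 0.13782, P(bag C | data) = 0.25012, P(bag D | data) = 0.18009, P(bag E | data) = 0.27564.
Averaging over the posterior, P(purple next | data) = (5/6)(0.15633) + (1/7)(0.13782) + (2/3)(0.25012) + (4/5)(0.18009) + (4/7)(0.27564) = 0.61829.

0.6183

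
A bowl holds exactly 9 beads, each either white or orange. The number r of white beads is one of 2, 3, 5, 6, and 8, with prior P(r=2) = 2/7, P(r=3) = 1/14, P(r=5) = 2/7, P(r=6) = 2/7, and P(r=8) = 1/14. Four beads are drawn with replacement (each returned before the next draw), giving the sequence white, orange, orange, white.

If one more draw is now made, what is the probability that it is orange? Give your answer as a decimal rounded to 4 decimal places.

0.4857

For each hypothesis, P(data | H) works out to: P(data | r = 2) = (2/9)(7/9)(7/9)(2/9) = 0.029873; P(data | r = 3) = (3/9)(6/9)(6/9)(3/9) = 0.049383; P(data | r = 5) = (5/9)(4/9)(4/9)(5/9) = 0.060966; P(data | r = 6) = (6/9)(3/9)(3/9)(6/9) = 0.049383; P(data | r = 8) = (8/9)(1/9)(1/9)(8/9) = 0.0097546.
Multiplying each by its prior: 2/7 · 0.029873 = 0.0085353, 1/14 · 0.049383 = 0.0035273, 2/7 · 0.060966 = 0.017419, 2/7 · 0.049383 = 0.014109, 1/14 · 0.0097546 = 0.00069676; with total 0.044288.
Normalising, the posterior is P(r = 2 | data) = 0.19272, P(r = 3 | data) = 0.079646, P(r = 5 | data) = 0.39331, P(r = 6 | data) = 0.31858, P(r = 8 | data) = 0.015733.
The predictive probability is P(orange next | data) = (7/9)(0.19272) + (2/3)(0.079646) + (4/9)(0.39331) + (1/3)(0.31858) + (1/9)(0.015733) = 0.48574.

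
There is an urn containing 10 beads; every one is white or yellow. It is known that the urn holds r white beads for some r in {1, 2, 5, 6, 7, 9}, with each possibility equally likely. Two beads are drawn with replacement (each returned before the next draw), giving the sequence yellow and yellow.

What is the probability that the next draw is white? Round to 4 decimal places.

Under each hypothesis, the probability of the observed sequence is: P(data | r = 1) = (9/10)(9/10) = 81/100; P(data | r = 2) = (8/10)(8/10) = 16/25; P(data | r = 5) = (5/10)(5/10) = 1/4; P(data | r = 6) = (4/10)(4/10) = 4/25; P(data | r = 7) = (3/10)(3/10) = 9/100; P(data | r = 9) = (1/10)(1/10) = 1/100.
Weighting by the prior gives 1/6 · 81/100 = 27/200, 1/6 · 16/25 = 8/75, 1/6 · 1/4 = 1/24, 1/6 · 4/25 = 2/75, 1/6 · 9/100 = 3/200, 1/6 · 1/100 = 1/600; these sum to 49/150.
Dividing through by the total gives posterior P(r = 1 | data) = 81/196, P(r = 2 | data) = 16/49, P(r = 5 | data) = 25/196, P(r = 6 | data) = 4/49, P(r = 7 | data) = 9/196, P(r = 9 | data) = 1/196.
So P(white next | data) = Σ P(white next | H) P(H | data) = (1/10)(81/196) + (1/5)(16/49) + (1/2)(25/196) + (3/5)(4/49) + (7/10)(9/196) + (9/10)(1/196) = 251/980.

0.2561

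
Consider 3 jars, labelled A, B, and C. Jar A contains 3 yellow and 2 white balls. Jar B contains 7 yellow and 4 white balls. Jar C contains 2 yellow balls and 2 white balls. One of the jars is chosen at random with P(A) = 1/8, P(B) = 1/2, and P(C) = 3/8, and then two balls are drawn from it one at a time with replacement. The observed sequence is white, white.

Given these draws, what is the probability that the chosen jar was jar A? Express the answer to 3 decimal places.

0.111

For each hypothesis, P(data | H) works out to: P(data | jar A) = (2/5)(2/5) = 0.16; P(data | jar B) = (4/11)(4/11) = 0.13223; P(data | jar C) = (2/4)(2/4) = 0.25.
The prior-weighted likelihoods are 1/8 · 0.16 = 0.02, 1/2 · 0.13223 = 0.066116, 3/8 · 0.25 = 0.09375; summing to 0.17987.
By Bayes' rule, P(jar A | data) = (0.02) / (0.17987) = 0.11119.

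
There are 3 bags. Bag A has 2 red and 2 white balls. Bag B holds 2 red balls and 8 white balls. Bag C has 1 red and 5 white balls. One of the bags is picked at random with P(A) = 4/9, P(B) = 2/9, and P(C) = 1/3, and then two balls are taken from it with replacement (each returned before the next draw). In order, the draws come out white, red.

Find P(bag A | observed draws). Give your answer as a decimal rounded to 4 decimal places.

Under each hypothesis, the probability of the observed sequence is: P(data | bag A) = (2/4)(2/4) = 0.25; P(data | bag B) = (8/10)(2/10) = 0.16; P(data | bag C) = (5/6)(1/6) = 0.13889.
Multiplying each by its prior: 4/9 · 0.25 = 0.11111, 2/9 · 0.16 = 0.035556, 1/3 · 0.13889 = 0.046296; summing to 0.19296.
By Bayes' rule, P(bag A | data) = (0.11111) / (0.19296) = 0.57582.

0.5758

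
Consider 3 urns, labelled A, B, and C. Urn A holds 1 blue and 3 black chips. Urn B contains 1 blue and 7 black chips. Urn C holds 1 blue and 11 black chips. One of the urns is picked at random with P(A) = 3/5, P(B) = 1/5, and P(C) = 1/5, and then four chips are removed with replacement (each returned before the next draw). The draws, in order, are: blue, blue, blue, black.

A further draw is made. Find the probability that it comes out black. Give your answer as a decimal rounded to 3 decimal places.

The likelihood of the observed sequence under each hypothesis: P(data | urn A) = (1/4)(1/4)(1/4)(3/4) = 0.011719; P(data | urn B) = (1/8)(1/8)(1/8)(7/8) = 0.001709; P(data | urn C) = (1/12)(1/12)(1/12)(11/12) = 0.00053048.
Weighting by the prior gives 3/5 · 0.011719 = 0.0070313, 1/5 · 0.001709 = 0.0003418, 1/5 · 0.00053048 = 0.0001061; summing to 0.0074791.
Dividing through by the total gives posterior P(urn A | data) = 0.94011, P(urn B | data) = 0.0457, P(urn C | data) = 0.014186.
The predictive probability is P(black next | data) = (3/4)(0.94011) + (7/8)(0.0457) + (11/12)(0.014186) = 0.75808.

0.758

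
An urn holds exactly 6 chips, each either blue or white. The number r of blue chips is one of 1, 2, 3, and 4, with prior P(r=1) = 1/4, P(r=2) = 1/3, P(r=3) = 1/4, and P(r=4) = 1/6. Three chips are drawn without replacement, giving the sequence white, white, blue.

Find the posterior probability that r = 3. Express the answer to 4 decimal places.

For each hypothesis, P(data | H) works out to: P(data | r = 1) = (5/6)(4/5)(1/4) = 1/6; P(data | r = 2) = (4/6)(3/5)(2/4) = 1/5; P(data | r = 3) = (3/6)(2/5)(3/4) = 3/20; P(data | r = 4) = (2/6)(1/5)(4/4) = 1/15.
The prior-weighted likelihoods are 1/4 · 1/6 = 1/24, 1/3 · 1/5 = 1/15, 1/4 · 3/20 = 3/80, 1/6 · 1/15 = 1/90; with total 113/720.
Hence P(r = 3 | data) = (3/80) / (113/720) = 27/113.

0.2389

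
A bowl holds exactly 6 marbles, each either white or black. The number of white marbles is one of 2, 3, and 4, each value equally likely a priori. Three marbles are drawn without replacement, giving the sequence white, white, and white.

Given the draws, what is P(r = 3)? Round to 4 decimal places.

The likelihood of the observed sequence under each hypothesis: P(data | r = 2) = (2/6)(1/5)(0/4) = 0; P(data | r = 3) = (3/6)(2/5)(1/4) = 1/20; P(data | r = 4) = (4/6)(3/5)(2/4) = 1/5.
Multiplying each by its prior: 1/3 · 0 = 0, 1/3 · 1/20 = 1/60, 1/3 · 1/5 = 1/15; summing to 1/12.
Therefore the posterior P(r = 3 | data) = (1/60) / (1/12) = 1/5.

0.2000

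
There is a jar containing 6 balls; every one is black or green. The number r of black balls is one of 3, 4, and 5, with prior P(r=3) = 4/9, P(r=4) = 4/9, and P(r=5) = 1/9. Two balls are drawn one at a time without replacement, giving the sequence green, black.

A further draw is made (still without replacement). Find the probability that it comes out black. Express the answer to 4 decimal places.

0.6438

Compute the likelihood of the observed sequence for each case: P(data | r = 3) = (3/6)(3/5) = 3/10; P(data | r = 4) = (2/6)(4/5) = 4/15; P(data | r = 5) = (1/6)(5/5) = 1/6.
Weighting by the prior gives 4/9 · 3/10 = 2/15, 4/9 · 4/15 = 16/135, 1/9 · 1/6 = 1/54; these sum to 73/270.
The posterior is then P(r = 3 | data) = 36/73, P(r = 4 | data) = 32/73, P(r = 5 | data) = 5/73.
The predictive probability is P(black next | data) = (1/2)(36/73) + (3/4)(32/73) + (1)(5/73) = 47/73.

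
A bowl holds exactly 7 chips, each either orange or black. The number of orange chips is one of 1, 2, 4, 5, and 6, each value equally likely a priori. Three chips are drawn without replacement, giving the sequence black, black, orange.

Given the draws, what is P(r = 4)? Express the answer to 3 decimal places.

The likelihood of the observed sequence under each hypothesis: P(data | r = 1) = (6/7)(5/6)(1/5) = 1/7; P(data | r = 2) = (5/7)(4/6)(2/5) = 4/21; P(data | r = 4) = (3/7)(2/6)(4/5) = 4/35; P(data | r = 5) = (2/7)(1/6)(5/5) = 1/21; P(data | r = 6) = (1/7)(0/6) = 0.
The prior-weighted likelihoods are 1/5 · 1/7 = 1/35, 1/5 · 4/21 = 4/105, 1/5 · 4/35 = 4/175, 1/5 · 1/21 = 1/105, 1/5 · 0 = 0; summing to 52/525.
By Bayes' rule, P(r = 4 | data) = (4/175) / (52/525) = 3/13.

0.231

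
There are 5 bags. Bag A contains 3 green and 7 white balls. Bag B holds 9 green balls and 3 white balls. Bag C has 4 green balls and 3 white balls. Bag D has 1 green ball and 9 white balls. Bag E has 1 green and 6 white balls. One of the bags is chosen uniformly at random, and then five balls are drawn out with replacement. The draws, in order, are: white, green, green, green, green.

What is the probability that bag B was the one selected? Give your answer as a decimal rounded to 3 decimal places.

For each hypothesis, P(data | H) works out to: P(data | bag A) = (7/10)(3/10)(3/10)(3/10)(3/10) = 0.00567; P(data | bag B) = (3/12)(9/12)(9/12)(9/12)(9/12) = 0.079102; P(data | bag C) = (3/7)(4/7)(4/7)(4/7)(4/7) = 0.045695; P(data | bag D) = (9/10)(1/10)(1/10)(1/10)(1/10) = 9e-05; P(data | bag E) = (6/7)(1/7)(1/7)(1/7)(1/7) = 0.00035699.
The prior-weighted likelihoods are 1/5 · 0.00567 = 0.001134, 1/5 · 0.079102 = 0.01582, 1/5 · 0.045695 = 0.009139, 1/5 · 9e-05 = 1.8e-05, 1/5 · 0.00035699 = 7.1399e-05; summing to 0.026183.
By Bayes' rule, P(bag B | data) = (0.01582) / (0.026183) = 0.60423.

0.604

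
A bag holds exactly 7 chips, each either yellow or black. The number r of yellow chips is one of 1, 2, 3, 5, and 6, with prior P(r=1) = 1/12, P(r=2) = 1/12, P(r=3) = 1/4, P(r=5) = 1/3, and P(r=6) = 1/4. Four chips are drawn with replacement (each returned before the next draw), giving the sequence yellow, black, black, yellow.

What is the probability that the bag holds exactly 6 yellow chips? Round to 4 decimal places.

For each hypothesis, P(data | H) works out to: P(data | r = 1) = (1/7)(6/7)(6/7)(1/7) = 0.014994; P(data | r = 2) = (2/7)(5/7)(5/7)(2/7) = 0.041649; P(data | r = 3) = (3/7)(4/7)(4/7)(3/7) = 0.059975; P(data | r = 5) = (5/7)(2/7)(2/7)(5/7) = 0.041649; P(data | r = 6) = (6/7)(1/7)(1/7)(6/7) = 0.014994.
The prior-weighted likelihoods are 1/12 · 0.014994 = 0.0012495, 1/12 · 0.041649 = 0.0034708, 1/4 · 0.059975 = 0.014994, 1/3 · 0.041649 = 0.013883, 1/4 · 0.014994 = 0.0037484; summing to 0.037346.
Therefore the posterior P(r = 6 | data) = (0.0037484) / (0.037346) = 0.10037.

0.1004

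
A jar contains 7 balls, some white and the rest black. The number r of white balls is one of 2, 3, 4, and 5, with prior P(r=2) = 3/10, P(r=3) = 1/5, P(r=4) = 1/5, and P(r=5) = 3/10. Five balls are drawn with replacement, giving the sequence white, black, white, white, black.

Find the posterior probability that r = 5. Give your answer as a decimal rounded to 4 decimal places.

For each hypothesis, P(data | H) works out to: P(data | r = 2) = (2/7)(5/7)(2/7)(2/7)(5/7) = 0.0119; P(data | r = 3) = (3/7)(4/7)(3/7)(3/7)(4/7) = 0.025704; P(data | r = 4) = (4/7)(3/7)(4/7)(4/7)(3/7) = 0.034271; P(data | r = 5) = (5/7)(2/7)(5/7)(5/7)(2/7) = 0.02975.
Weighting by the prior gives 3/10 · 0.0119 = 0.0035699, 1/5 · 0.025704 = 0.0051407, 1/5 · 0.034271 = 0.0068543, 3/10 · 0.02975 = 0.0089249; with total 0.02449.
Hence P(r = 5 | data) = (0.0089249) / (0.02449) = 0.36443.

0.3644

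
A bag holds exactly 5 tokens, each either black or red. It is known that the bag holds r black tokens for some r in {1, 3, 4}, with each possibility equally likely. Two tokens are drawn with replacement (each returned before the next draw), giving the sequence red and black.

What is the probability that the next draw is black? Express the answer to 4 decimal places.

For each hypothesis, P(data | H) works out to: P(data | r = 1) = (4/5)(1/5) = 4/25; P(data | r = 3) = (2/5)(3/5) = 6/25; P(data | r = 4) = (1/5)(4/5) = 4/25.
The prior-weighted likelihoods are 1/3 · 4/25 = 4/75, 1/3 · 6/25 = 2/25, 1/3 · 4/25 = 4/75; these sum to 14/75.
Dividing through by the total gives posterior P(r = 1 | data) = 2/7, P(r = 3 | data) = 3/7, P(r = 4 | data) = 2/7.
So P(black next | data) = Σ P(black next | H) P(H | data) = (1/5)(2/7) + (3/5)(3/7) + (4/5)(2/7) = 19/35.

0.5429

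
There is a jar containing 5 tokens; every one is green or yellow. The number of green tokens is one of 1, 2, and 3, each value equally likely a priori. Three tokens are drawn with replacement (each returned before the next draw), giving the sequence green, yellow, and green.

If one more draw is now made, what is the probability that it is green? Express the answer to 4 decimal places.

Under each hypothesis, the probability of the observed sequence is: P(data | r = 1) = (1/5)(4/5)(1/5) = 4/125; P(data | r = 2) = (2/5)(3/5)(2/5) = 12/125; P(data | r = 3) = (3/5)(2/5)(3/5) = 18/125.
Weighting by the prior gives 1/3 · 4/125 = 4/375, 1/3 · 12/125 = 4/125, 1/3 · 18/125 = 6/125; with total 34/375.
Dividing through by the total gives posterior P(r = 1 | data) = 2/17, P(r = 2 | data) = 6/17, P(r = 3 | data) = 9/17.
So P(green next | data) = Σ P(green next | H) P(H | data) = (1/5)(2/17) + (2/5)(6/17) + (3/5)(9/17) = 41/85.

0.4824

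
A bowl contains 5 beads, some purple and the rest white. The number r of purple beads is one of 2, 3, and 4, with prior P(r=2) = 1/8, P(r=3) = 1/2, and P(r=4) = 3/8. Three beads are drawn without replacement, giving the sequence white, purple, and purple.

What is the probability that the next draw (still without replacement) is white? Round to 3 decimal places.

0.333

For each hypothesis, P(data | H) works out to: P(data | r = 2) = (3/5)(2/4)(1/3) = 1/10; P(data | r = 3) = (2/5)(3/4)(2/3) = 1/5; P(data | r = 4) = (1/5)(4/4)(3/3) = 1/5.
The prior-weighted likelihoods are 1/8 · 1/10 = 1/80, 1/2 · 1/5 = 1/10, 3/8 · 1/5 = 3/40; summing to 3/16.
Normalising, the posterior is P(r = 2 | data) = 1/15, P(r = 3 | data) = 8/15, P(r = 4 | data) = 2/5.
Averaging over the posterior, P(white next | data) = (1)(1/15) + (1/2)(8/15) + (0)(2/5) = 1/3.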